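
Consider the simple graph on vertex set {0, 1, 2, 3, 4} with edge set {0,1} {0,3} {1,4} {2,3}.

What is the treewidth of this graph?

A width-1 tree decomposition is:
Bags: B1 = {1, 4}  B2 = {0, 1}  B3 = {0, 3}  B4 = {2, 3}
Tree: B1–B2, B2–B3, B3–B4
Each bag holds 2 vertices, so the decomposition has width 1, which upper-bounds the treewidth. G has an edge, so its treewidth is at least 1. Hence tw(G) = 1 exactly.

1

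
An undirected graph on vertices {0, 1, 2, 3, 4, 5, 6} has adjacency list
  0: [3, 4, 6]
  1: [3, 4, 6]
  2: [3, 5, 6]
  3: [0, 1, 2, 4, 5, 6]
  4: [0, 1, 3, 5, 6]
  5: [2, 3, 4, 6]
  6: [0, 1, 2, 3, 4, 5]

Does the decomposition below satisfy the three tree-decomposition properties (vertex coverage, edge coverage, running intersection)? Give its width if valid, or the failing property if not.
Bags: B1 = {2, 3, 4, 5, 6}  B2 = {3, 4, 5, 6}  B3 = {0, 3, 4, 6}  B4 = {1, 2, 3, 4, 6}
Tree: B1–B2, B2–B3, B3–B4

No — bags containing vertex 2 are not connected in the tree.

A tree decomposition must satisfy three properties: every vertex lies in some bag; for every edge, both endpoints lie together in some bag; and for every vertex, the bags containing it form a connected subtree. Here bags containing vertex 2 are not connected in the tree, so the decomposition is invalid.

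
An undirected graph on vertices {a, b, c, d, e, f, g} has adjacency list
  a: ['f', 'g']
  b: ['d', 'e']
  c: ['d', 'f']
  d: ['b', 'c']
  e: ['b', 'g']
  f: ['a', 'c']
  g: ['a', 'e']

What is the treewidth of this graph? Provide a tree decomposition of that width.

The largest bag has 3 vertices, giving width 2; this decomposition certifies tw(G) ≤ 2. Since b–e–g–a–f–c–d–b is a cycle in G, G is not acyclic. Forests are exactly the graphs of treewidth ≤ 1, so tw(G) ≥ 2. Hence tw(G) = 2 exactly.

Treewidth 2.
One such decomposition:
Bags: B1 = {b, e, g}  B2 = {a, b, g}  B3 = {a, b, f}  B4 = {b, c, f}  B5 = {b, c, d}
Tree: B1–B2, B2–B3, B3–B4, B4–B5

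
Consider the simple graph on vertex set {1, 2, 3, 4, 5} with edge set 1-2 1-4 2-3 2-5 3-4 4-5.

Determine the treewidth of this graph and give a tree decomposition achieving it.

The largest bag has 3 vertices, giving width 2; this decomposition certifies tw(G) ≤ 2. The edges 3–2–5–4–3 form a cycle, so G is not a tree and its treewidth is at least 2. Hence tw(G) = 2 exactly.

Treewidth 2.
One optimal decomposition is:
Bags: B1 = {2, 3, 4}  B2 = {2, 4, 5}  B3 = {1, 2, 4}
Tree: B1–B2, B2–B3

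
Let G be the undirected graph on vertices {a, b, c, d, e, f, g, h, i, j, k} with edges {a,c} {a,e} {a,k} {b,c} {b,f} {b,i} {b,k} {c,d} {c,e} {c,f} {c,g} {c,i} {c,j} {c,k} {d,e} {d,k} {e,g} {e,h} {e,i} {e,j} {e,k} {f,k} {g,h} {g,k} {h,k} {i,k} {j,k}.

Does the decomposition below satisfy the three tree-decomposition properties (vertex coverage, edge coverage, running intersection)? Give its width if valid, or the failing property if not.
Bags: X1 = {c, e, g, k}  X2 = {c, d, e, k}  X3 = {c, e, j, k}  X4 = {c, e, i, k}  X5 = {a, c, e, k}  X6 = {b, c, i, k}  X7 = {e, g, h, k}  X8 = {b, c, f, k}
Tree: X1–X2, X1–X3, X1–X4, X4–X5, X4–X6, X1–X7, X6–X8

Checking the three conditions: (i) the bags cover all of {a, b, c, d, e, f, g, h, i, j, k}; (ii) for each edge, some bag contains both endpoints; (iii) the bags containing any fixed vertex form a subtree. All hold, so the decomposition is valid with width 4 − 1 = 3.

Yes; width 3.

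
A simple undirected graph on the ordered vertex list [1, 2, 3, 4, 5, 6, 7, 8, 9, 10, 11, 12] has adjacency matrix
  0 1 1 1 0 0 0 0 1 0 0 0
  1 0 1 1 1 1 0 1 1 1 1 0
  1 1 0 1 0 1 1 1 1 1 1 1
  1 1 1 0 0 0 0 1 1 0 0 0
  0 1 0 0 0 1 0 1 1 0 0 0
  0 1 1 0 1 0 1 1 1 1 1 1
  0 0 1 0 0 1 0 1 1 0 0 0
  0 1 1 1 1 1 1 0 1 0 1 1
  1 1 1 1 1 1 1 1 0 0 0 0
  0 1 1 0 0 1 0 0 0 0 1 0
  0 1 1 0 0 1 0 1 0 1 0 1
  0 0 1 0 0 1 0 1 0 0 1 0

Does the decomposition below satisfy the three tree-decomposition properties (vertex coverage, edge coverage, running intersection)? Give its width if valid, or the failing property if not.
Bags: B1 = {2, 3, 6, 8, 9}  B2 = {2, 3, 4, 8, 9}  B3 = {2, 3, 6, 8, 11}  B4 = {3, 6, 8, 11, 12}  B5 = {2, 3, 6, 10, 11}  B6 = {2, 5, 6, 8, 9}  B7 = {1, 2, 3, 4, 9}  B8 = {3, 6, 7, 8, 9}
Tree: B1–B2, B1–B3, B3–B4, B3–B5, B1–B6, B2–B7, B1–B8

Yes; width 4.

Vertex coverage: the bags together contain {1, 2, 3, 4, 5, 6, 7, 8, 9, 10, 11, 12}, the full vertex set. Edge coverage: each edge of G has both endpoints in at least one bag. Running intersection: for every vertex, the bags containing it form a connected subtree. All three properties hold, so this is a valid tree decomposition of width max|bag| − 1 = 4, and hence tw(G) ≤ 4.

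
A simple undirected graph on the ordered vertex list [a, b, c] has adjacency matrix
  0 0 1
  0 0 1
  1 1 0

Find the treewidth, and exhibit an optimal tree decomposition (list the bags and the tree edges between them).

The largest bag has 2 vertices, giving width 1; this decomposition certifies tw(G) ≤ 1. Any graph with an edge has treewidth ≥ 1, and G has the edge c–b. The upper and lower bounds meet at 1, so that is the treewidth.

Treewidth 1.
One optimal decomposition is:
Bags: B1 = {b, c}  B2 = {a, c}
Tree: B1–B2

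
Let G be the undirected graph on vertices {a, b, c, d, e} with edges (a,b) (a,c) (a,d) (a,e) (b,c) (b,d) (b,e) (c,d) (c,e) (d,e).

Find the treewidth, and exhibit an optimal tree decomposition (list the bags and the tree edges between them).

With just one bag of size 5, the width is 5 − 1 = 4, so tw(G) ≤ 4. On the other hand G contains the 5-clique {a, b, c, d, e}. A clique must lie in a single bag of any decomposition, so no decomposition can have width below 4. Combining the bounds, tw(G) = 4.

Treewidth 4.
Bags: B1 = {a, b, c, d, e}
Tree: (single bag)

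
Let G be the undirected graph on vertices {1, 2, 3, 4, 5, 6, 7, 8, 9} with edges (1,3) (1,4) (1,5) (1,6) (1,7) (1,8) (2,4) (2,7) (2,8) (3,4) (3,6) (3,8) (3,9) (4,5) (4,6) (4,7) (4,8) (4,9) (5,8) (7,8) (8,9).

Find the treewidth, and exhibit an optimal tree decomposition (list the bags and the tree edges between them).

Every bag has size at most 4, so the width is 4 − 1 = 3 and tw(G) ≤ 3. Conversely, {1, 3, 4, 8} is a clique of size 4, and the vertices of any clique must share a bag in every tree decomposition; so some bag has ≥ 4 vertices and tw(G) ≥ 3. Therefore the treewidth is 3.

Treewidth 3.
One optimal decomposition is:
Bags: B1 = {1, 4, 7, 8}  B2 = {1, 3, 4, 8}  B3 = {3, 4, 8, 9}  B4 = {1, 3, 4, 6}  B5 = {1, 4, 5, 8}  B6 = {2, 4, 7, 8}
Tree: B1–B2, B2–B3, B2–B4, B1–B5, B1–B6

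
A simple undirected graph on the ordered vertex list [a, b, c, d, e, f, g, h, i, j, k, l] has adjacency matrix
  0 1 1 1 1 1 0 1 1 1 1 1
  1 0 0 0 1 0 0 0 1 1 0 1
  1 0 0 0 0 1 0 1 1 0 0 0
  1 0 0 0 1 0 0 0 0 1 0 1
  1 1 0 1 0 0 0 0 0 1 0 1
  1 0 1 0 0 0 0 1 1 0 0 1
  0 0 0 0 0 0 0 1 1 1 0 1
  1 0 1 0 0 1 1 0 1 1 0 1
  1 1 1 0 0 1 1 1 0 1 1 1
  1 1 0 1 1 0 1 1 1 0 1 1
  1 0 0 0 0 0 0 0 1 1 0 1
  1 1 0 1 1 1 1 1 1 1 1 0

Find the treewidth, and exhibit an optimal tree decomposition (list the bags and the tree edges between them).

Treewidth 4.
One optimal decomposition is:
Bags: B1 = {a, h, i, j, l}  B2 = {a, i, j, k, l}  B3 = {a, b, i, j, l}  B4 = {a, b, e, j, l}  B5 = {a, f, h, i, l}  B6 = {a, d, e, j, l}  B7 = {a, c, f, h, i}  B8 = {g, h, i, j, l}
Tree: B1–B2, B1–B3, B3–B4, B1–B5, B4–B6, B5–B7, B1–B8

Each bag holds 5 vertices, so the decomposition has width 4, which upper-bounds the treewidth. On the other hand G contains the 5-clique {g, h, i, j, l}. A clique must lie in a single bag of any decomposition, so no decomposition can have width below 4. Combining the bounds, tw(G) = 4.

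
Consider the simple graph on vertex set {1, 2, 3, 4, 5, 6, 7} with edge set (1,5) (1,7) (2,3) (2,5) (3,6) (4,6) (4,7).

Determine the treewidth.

A width-2 tree decomposition is:
Bags: B1 = {2, 3, 6}  B2 = {2, 5, 6}  B3 = {1, 5, 6}  B4 = {1, 6, 7}  B5 = {4, 6, 7}
Tree: B1–B2, B2–B3, B3–B4, B4–B5
The largest bag has 3 vertices, giving width 2; this decomposition certifies tw(G) ≤ 2. For the lower bound, G contains the cycle 6–3–2–5–1–7–4–6, so G is not a forest; only forests have treewidth ≤ 1, hence tw(G) ≥ 2. Therefore the treewidth is 2.

2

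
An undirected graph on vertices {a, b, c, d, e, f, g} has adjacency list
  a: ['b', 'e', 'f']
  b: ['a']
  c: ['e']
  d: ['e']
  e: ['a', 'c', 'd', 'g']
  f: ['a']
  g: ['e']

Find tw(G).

1

A width-1 tree decomposition is:
Bags: B1 = {a, e}  B2 = {a, b}  B3 = {e, g}  B4 = {d, e}  B5 = {c, e}  B6 = {a, f}
Tree: B1–B2, B1–B3, B1–B4, B3–B5, B1–B6
Every bag has size at most 2, so the width is 2 − 1 = 1 and tw(G) ≤ 1. Since G has at least one edge (e.g. a–e), it is not an edgeless graph, so tw(G) ≥ 1. The upper and lower bounds meet at 1, so that is the treewidth.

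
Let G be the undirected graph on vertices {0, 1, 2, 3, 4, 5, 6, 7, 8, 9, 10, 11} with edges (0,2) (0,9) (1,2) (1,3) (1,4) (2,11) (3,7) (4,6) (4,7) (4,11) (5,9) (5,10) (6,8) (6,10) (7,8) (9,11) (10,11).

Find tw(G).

A width-3 tree decomposition is:
Bags: B1 = {0, 5, 9, 10}  B2 = {0, 9, 10, 11}  B3 = {0, 2, 10, 11}  B4 = {2, 6, 10, 11}  B5 = {2, 4, 6, 11}  B6 = {1, 2, 4, 6}  B7 = {1, 4, 6, 8}  B8 = {1, 4, 7, 8}  B9 = {1, 3, 7, 8}
Tree: B1–B2, B2–B3, B3–B4, B4–B5, B5–B6, B6–B7, B7–B8, B8–B9
The largest bag has 4 vertices, giving width 3; this decomposition certifies tw(G) ≤ 3. For the lower bound: the 4 vertex sets {0,5,9}, {10}, {11}, {1,2,4,6} are disjoint, each induces a connected subgraph, and every pair is joined by at least one edge of G. Contracting each set to a single vertex therefore yields K_{4} as a minor, and since treewidth is minor-monotone, tw(G) ≥ tw(K_{4}) = 3. The upper and lower bounds meet at 3, so that is the treewidth.

3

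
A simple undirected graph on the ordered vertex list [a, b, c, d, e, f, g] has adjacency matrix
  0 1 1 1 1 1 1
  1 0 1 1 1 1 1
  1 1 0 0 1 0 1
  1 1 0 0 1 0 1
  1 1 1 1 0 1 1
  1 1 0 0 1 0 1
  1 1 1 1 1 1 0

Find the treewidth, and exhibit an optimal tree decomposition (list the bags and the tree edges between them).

Treewidth 4.
Bags: B1 = {a, b, e, f, g}  B2 = {a, b, c, e, g}  B3 = {a, b, d, e, g}
Tree: B1–B2, B2–B3

Every bag has size at most 5, so the width is 5 − 1 = 4 and tw(G) ≤ 4. For the lower bound, the 5 vertices {a, b, d, e, g} are pairwise adjacent, and any tree decomposition puts a clique entirely inside one bag — forcing width ≥ 4. Combining the bounds, tw(G) = 4.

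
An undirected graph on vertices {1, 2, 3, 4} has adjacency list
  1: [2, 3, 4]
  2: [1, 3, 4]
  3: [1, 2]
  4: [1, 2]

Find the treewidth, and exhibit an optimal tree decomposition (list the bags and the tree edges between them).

Treewidth 2.
Bags: B1 = {1, 2, 3}  B2 = {1, 2, 4}
Tree: B1–B2

Each bag holds 3 vertices, so the decomposition has width 2, which upper-bounds the treewidth. For the lower bound, the 3 vertices {1, 2, 3} are pairwise adjacent, and any tree decomposition puts a clique entirely inside one bag — forcing width ≥ 2. Combining the bounds, tw(G) = 2.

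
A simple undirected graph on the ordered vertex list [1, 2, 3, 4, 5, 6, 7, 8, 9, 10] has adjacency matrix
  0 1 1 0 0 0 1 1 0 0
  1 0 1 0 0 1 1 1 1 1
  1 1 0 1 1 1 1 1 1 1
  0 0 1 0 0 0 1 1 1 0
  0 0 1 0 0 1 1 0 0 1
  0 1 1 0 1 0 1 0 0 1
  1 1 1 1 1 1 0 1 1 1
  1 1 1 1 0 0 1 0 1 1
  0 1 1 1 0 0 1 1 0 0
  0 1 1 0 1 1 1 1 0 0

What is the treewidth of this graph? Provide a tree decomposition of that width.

Treewidth 4.
Bags: B1 = {1, 2, 3, 7, 8}  B2 = {2, 3, 7, 8, 10}  B3 = {2, 3, 6, 7, 10}  B4 = {3, 5, 6, 7, 10}  B5 = {2, 3, 7, 8, 9}  B6 = {3, 4, 7, 8, 9}
Tree: B1–B2, B2–B3, B3–B4, B1–B5, B5–B6

Every bag has size at most 5, so the width is 5 − 1 = 4 and tw(G) ≤ 4. On the other hand G contains the 5-clique {1, 2, 3, 7, 8}. A clique must lie in a single bag of any decomposition, so no decomposition can have width below 4. The upper and lower bounds meet at 4, so that is the treewidth.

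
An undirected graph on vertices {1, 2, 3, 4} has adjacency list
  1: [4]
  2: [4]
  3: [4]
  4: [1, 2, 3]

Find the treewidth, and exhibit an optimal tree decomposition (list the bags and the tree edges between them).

Treewidth 1.
One such decomposition:
Bags: B1 = {2, 4}  B2 = {1, 4}  B3 = {3, 4}
Tree: B1–B2, B2–B3

Every bag has size at most 2, so the width is 2 − 1 = 1 and tw(G) ≤ 1. Since G has at least one edge (e.g. 2–4), it is not an edgeless graph, so tw(G) ≥ 1. Therefore the treewidth is 1.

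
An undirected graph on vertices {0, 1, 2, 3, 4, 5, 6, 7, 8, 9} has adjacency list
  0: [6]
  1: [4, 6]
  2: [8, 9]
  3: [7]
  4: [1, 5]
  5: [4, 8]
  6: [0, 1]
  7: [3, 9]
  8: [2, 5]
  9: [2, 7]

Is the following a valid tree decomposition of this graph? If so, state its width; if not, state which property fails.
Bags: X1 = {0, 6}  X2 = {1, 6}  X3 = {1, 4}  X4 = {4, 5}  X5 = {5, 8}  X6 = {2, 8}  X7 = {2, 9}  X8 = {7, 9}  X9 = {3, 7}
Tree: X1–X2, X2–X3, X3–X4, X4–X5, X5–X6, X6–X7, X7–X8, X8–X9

Yes; width 1.

Checking the three conditions: (i) the bags cover all of {0, 1, 2, 3, 4, 5, 6, 7, 8, 9}; (ii) for each edge, some bag contains both endpoints; (iii) the bags containing any fixed vertex form a subtree. All hold, so the decomposition is valid with width 2 − 1 = 1.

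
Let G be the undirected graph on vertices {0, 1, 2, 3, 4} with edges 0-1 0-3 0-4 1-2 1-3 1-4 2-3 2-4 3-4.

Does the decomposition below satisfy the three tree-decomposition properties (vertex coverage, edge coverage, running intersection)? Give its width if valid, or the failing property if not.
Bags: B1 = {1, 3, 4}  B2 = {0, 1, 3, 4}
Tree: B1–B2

A tree decomposition must satisfy three properties: every vertex lies in some bag; for every edge, both endpoints lie together in some bag; and for every vertex, the bags containing it form a connected subtree. Here vertex 2 appears in no bag, so the decomposition is invalid.

No — vertex 2 appears in no bag.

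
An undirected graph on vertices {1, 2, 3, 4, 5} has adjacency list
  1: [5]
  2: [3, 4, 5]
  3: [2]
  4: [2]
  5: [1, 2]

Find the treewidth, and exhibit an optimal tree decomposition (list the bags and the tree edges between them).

Each bag holds 2 vertices, so the decomposition has width 1, which upper-bounds the treewidth. Any graph with an edge has treewidth ≥ 1, and G has the edge 2–3. The upper and lower bounds meet at 1, so that is the treewidth.

Treewidth 1.
One such decomposition:
Bags: B1 = {2, 3}  B2 = {2, 5}  B3 = {1, 5}  B4 = {2, 4}
Tree: B1–B2, B2–B3, B1–B4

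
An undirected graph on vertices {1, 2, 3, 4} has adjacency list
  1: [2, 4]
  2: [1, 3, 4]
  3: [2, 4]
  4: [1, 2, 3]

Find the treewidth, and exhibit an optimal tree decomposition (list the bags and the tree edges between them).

Treewidth 2.
One optimal decomposition is:
Bags: B1 = {1, 2, 4}  B2 = {2, 3, 4}
Tree: B1–B2

The largest bag has 3 vertices, giving width 2; this decomposition certifies tw(G) ≤ 2. Conversely, {1, 2, 4} is a clique of size 3, and the vertices of any clique must share a bag in every tree decomposition; so some bag has ≥ 3 vertices and tw(G) ≥ 2. The upper and lower bounds meet at 2, so that is the treewidth.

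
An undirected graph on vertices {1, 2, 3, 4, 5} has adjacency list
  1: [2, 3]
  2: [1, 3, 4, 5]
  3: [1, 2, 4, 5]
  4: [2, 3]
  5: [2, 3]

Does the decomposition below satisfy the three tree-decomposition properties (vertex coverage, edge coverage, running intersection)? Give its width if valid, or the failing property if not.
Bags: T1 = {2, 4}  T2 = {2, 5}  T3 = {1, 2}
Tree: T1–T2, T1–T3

A tree decomposition must satisfy three properties: every vertex lies in some bag; for every edge, both endpoints lie together in some bag; and for every vertex, the bags containing it form a connected subtree. Here vertex 3 appears in no bag, so the decomposition is invalid.

No — vertex 3 appears in no bag.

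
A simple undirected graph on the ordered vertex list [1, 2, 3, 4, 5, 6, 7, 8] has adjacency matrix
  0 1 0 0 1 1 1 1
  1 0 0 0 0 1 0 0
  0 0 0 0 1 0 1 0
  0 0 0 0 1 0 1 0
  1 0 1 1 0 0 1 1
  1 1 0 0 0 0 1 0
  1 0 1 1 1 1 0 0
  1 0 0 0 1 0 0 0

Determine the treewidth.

2

A width-2 tree decomposition is:
Bags: B1 = {1, 6, 7}  B2 = {1, 5, 7}  B3 = {4, 5, 7}  B4 = {3, 5, 7}  B5 = {1, 5, 8}  B6 = {1, 2, 6}
Tree: B1–B2, B2–B3, B3–B4, B2–B5, B1–B6
Each bag holds 3 vertices, so the decomposition has width 2, which upper-bounds the treewidth. For the lower bound, the 3 vertices {1, 2, 6} are pairwise adjacent, and any tree decomposition puts a clique entirely inside one bag — forcing width ≥ 2. Hence tw(G) = 2 exactly.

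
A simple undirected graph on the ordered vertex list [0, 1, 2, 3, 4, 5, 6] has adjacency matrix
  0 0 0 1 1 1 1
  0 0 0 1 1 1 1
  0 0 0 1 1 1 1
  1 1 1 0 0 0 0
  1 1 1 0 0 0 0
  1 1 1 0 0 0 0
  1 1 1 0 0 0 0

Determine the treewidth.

A width-3 tree decomposition is:
Bags: B1 = {0, 1, 2, 3}  B2 = {0, 1, 2, 5}  B3 = {0, 1, 2, 6}  B4 = {0, 1, 2, 4}
Tree: B1–B2, B2–B3, B3–B4
The largest bag has 4 vertices, giving width 3; this decomposition certifies tw(G) ≤ 3. For the lower bound: the 4 vertex sets {1,3}, {2,5}, {0}, {6} are disjoint, each induces a connected subgraph, and every pair is joined by at least one edge of G. Contracting each set to a single vertex therefore yields K_{4} as a minor, and since treewidth is minor-monotone, tw(G) ≥ tw(K_{4}) = 3. Therefore the treewidth is 3.

3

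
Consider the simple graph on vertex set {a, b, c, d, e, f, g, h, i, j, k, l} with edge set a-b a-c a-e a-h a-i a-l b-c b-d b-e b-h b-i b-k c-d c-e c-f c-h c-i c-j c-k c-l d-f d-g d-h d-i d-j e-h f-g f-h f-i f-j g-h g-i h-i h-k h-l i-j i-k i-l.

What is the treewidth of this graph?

A width-4 tree decomposition is:
Bags: B1 = {c, d, f, h, i}  B2 = {c, d, f, i, j}  B3 = {d, f, g, h, i}  B4 = {b, c, d, h, i}  B5 = {a, b, c, h, i}  B6 = {a, b, c, e, h}  B7 = {b, c, h, i, k}  B8 = {a, c, h, i, l}
Tree: B1–B2, B1–B3, B1–B4, B4–B5, B5–B6, B4–B7, B5–B8
The largest bag has 5 vertices, giving width 4; this decomposition certifies tw(G) ≤ 4. Conversely, {c, d, f, i, j} is a clique of size 5, and the vertices of any clique must share a bag in every tree decomposition; so some bag has ≥ 5 vertices and tw(G) ≥ 4. Hence tw(G) = 4 exactly.

4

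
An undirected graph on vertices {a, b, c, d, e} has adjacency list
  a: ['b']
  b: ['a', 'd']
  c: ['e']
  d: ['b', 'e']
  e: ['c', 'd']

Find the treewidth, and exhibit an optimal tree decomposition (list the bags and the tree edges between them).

Treewidth 1.
Bags: B1 = {a, b}  B2 = {b, d}  B3 = {d, e}  B4 = {c, e}
Tree: B1–B2, B2–B3, B3–B4

The largest bag has 2 vertices, giving width 1; this decomposition certifies tw(G) ≤ 1. Any graph with an edge has treewidth ≥ 1, and G has the edge a–b. Therefore the treewidth is 1.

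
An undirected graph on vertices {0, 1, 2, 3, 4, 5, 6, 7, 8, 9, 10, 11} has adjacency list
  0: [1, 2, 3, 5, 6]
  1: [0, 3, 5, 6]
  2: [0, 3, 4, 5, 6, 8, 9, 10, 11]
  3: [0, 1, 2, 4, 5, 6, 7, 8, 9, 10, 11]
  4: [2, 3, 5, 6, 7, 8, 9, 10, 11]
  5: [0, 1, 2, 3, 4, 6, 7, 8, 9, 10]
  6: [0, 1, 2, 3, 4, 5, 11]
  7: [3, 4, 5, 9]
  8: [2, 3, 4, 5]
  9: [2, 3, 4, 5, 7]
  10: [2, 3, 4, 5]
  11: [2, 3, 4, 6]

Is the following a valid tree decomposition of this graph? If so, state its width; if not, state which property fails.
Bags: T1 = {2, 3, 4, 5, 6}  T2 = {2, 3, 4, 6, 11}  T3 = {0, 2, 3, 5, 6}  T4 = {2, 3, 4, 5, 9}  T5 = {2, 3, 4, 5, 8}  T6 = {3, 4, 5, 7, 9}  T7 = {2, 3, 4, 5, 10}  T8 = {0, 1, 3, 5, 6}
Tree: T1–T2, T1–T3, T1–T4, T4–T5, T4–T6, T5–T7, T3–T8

Yes; width 4.

Every vertex of G appears in some bag (union = {0, 1, 2, 3, 4, 5, 6, 7, 8, 9, 10, 11}); every edge is covered by a bag; and for each vertex v the set of bags containing v is connected in the bag tree. The decomposition is therefore valid. The largest bag has 5 vertices, so the width is 4.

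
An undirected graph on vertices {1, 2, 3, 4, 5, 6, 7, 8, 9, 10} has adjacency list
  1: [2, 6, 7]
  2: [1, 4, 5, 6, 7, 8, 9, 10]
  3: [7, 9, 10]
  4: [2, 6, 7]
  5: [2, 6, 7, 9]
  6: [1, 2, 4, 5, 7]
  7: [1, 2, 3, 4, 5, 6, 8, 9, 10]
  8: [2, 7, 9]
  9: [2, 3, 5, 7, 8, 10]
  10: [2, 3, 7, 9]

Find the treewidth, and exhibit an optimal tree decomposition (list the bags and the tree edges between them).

Every bag has size at most 4, so the width is 4 − 1 = 3 and tw(G) ≤ 3. For the lower bound, the 4 vertices {2, 7, 8, 9} are pairwise adjacent, and any tree decomposition puts a clique entirely inside one bag — forcing width ≥ 3. Combining the bounds, tw(G) = 3.

Treewidth 3.
One optimal decomposition is:
Bags: B1 = {2, 5, 7, 9}  B2 = {2, 7, 8, 9}  B3 = {2, 7, 9, 10}  B4 = {2, 5, 6, 7}  B5 = {1, 2, 6, 7}  B6 = {3, 7, 9, 10}  B7 = {2, 4, 6, 7}
Tree: B1–B2, B1–B3, B1–B4, B4–B5, B3–B6, B4–B7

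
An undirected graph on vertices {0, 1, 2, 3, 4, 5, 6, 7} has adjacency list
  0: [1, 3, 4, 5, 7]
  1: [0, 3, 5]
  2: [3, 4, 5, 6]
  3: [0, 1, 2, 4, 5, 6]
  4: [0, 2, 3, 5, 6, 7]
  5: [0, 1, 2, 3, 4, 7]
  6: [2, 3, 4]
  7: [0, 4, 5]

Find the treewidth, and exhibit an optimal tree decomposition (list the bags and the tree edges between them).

The largest bag has 4 vertices, giving width 3; this decomposition certifies tw(G) ≤ 3. On the other hand G contains the 4-clique {0, 1, 3, 5}. A clique must lie in a single bag of any decomposition, so no decomposition can have width below 3. Therefore the treewidth is 3.

Treewidth 3.
One such decomposition:
Bags: B1 = {2, 3, 4, 6}  B2 = {2, 3, 4, 5}  B3 = {0, 3, 4, 5}  B4 = {0, 1, 3, 5}  B5 = {0, 4, 5, 7}
Tree: B1–B2, B2–B3, B3–B4, B3–B5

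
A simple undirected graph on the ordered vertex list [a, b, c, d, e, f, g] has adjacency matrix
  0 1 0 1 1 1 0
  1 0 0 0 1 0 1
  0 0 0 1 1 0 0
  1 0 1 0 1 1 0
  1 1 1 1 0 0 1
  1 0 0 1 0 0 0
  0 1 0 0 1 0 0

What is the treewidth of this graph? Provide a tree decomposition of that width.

Treewidth 2.
One optimal decomposition is:
Bags: B1 = {a, d, e}  B2 = {c, d, e}  B3 = {a, b, e}  B4 = {b, e, g}  B5 = {a, d, f}
Tree: B1–B2, B1–B3, B3–B4, B1–B5

Each bag holds 3 vertices, so the decomposition has width 2, which upper-bounds the treewidth. For the lower bound, the 3 vertices {c, d, e} are pairwise adjacent, and any tree decomposition puts a clique entirely inside one bag — forcing width ≥ 2. Hence tw(G) = 2 exactly.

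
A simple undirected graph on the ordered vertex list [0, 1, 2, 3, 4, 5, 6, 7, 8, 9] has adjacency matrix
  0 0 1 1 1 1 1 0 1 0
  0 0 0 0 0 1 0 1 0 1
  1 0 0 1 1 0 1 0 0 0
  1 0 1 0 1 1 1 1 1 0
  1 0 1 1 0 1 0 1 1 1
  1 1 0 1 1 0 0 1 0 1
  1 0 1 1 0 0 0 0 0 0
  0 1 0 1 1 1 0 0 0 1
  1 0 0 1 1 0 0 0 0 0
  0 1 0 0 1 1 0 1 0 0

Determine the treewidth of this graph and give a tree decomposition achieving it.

Treewidth 3.
One such decomposition:
Bags: B1 = {4, 5, 7, 9}  B2 = {3, 4, 5, 7}  B3 = {0, 3, 4, 5}  B4 = {0, 2, 3, 4}  B5 = {0, 2, 3, 6}  B6 = {0, 3, 4, 8}  B7 = {1, 5, 7, 9}
Tree: B1–B2, B2–B3, B3–B4, B4–B5, B4–B6, B1–B7

Each bag holds 4 vertices, so the decomposition has width 3, which upper-bounds the treewidth. On the other hand G contains the 4-clique {1, 5, 7, 9}. A clique must lie in a single bag of any decomposition, so no decomposition can have width below 3. Therefore the treewidth is 3.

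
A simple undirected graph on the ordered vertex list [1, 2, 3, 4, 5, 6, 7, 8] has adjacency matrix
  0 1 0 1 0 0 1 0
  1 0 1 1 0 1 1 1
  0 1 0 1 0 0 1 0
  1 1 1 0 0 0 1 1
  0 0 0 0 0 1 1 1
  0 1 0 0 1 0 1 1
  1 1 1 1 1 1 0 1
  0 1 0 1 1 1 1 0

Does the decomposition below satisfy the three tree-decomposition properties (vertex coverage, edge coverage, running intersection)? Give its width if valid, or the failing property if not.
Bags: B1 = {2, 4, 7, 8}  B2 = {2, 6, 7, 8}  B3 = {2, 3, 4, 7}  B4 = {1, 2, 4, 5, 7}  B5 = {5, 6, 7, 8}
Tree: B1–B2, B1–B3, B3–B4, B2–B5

No — bags containing vertex 5 are not connected in the tree.

A tree decomposition must satisfy three properties: every vertex lies in some bag; for every edge, both endpoints lie together in some bag; and for every vertex, the bags containing it form a connected subtree. Here bags containing vertex 5 are not connected in the tree, so the decomposition is invalid.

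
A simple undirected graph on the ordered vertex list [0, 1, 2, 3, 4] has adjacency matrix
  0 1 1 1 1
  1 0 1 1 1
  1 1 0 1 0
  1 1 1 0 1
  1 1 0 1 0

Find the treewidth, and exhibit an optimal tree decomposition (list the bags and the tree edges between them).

Treewidth 3.
Bags: B1 = {0, 1, 3, 4}  B2 = {0, 1, 2, 3}
Tree: B1–B2

The largest bag has 4 vertices, giving width 3; this decomposition certifies tw(G) ≤ 3. Conversely, {0, 1, 2, 3} is a clique of size 4, and the vertices of any clique must share a bag in every tree decomposition; so some bag has ≥ 4 vertices and tw(G) ≥ 3. Hence tw(G) = 3 exactly.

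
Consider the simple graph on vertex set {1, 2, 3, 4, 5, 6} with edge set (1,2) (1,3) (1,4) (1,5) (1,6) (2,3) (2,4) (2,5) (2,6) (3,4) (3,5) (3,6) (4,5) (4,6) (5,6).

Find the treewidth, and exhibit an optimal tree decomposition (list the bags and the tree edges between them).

Treewidth 5.
Bags: B1 = {1, 2, 3, 4, 5, 6}
Tree: (single bag)

A single bag containing all 6 vertices is trivially a valid decomposition of width 5. Conversely, {1, 2, 3, 4, 5, 6} is a clique of size 6, and the vertices of any clique must share a bag in every tree decomposition; so some bag has ≥ 6 vertices and tw(G) ≥ 5. Combining the bounds, tw(G) = 5.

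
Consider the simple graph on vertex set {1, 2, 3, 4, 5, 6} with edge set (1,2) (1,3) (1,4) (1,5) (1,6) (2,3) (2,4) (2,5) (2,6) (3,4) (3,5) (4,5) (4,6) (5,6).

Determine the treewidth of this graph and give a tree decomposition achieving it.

Each bag holds 5 vertices, so the decomposition has width 4, which upper-bounds the treewidth. For the lower bound, the 5 vertices {1, 2, 3, 4, 5} are pairwise adjacent, and any tree decomposition puts a clique entirely inside one bag — forcing width ≥ 4. Hence tw(G) = 4 exactly.

Treewidth 4.
One optimal decomposition is:
Bags: B1 = {1, 2, 3, 4, 5}  B2 = {1, 2, 4, 5, 6}
Tree: B1–B2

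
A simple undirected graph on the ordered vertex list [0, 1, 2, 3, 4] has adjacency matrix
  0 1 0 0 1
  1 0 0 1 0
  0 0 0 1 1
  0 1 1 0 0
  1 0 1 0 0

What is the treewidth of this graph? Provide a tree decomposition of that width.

Every bag has size at most 3, so the width is 3 − 1 = 2 and tw(G) ≤ 2. The edges 4–2–3–1–0–4 form a cycle, so G is not a tree and its treewidth is at least 2. Combining the bounds, tw(G) = 2.

Treewidth 2.
Bags: B1 = {2, 3, 4}  B2 = {1, 3, 4}  B3 = {0, 1, 4}
Tree: B1–B2, B2–B3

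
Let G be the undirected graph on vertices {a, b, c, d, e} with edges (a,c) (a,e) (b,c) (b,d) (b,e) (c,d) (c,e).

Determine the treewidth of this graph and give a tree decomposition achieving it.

Each bag holds 3 vertices, so the decomposition has width 2, which upper-bounds the treewidth. Conversely, {b, c, d} is a clique of size 3, and the vertices of any clique must share a bag in every tree decomposition; so some bag has ≥ 3 vertices and tw(G) ≥ 2. Therefore the treewidth is 2.

Treewidth 2.
Bags: B1 = {a, c, e}  B2 = {b, c, e}  B3 = {b, c, d}
Tree: B1–B2, B2–B3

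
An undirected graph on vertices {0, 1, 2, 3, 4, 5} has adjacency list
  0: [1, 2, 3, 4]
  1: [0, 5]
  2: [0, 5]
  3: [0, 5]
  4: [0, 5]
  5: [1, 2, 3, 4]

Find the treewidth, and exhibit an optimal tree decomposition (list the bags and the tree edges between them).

The largest bag has 3 vertices, giving width 2; this decomposition certifies tw(G) ≤ 2. The edges 2–5–4–0–2 form a cycle, so G is not a tree and its treewidth is at least 2. Therefore the treewidth is 2.

Treewidth 2.
Bags: B1 = {0, 2, 5}  B2 = {0, 4, 5}  B3 = {0, 3, 5}  B4 = {0, 1, 5}
Tree: B1–B2, B2–B3, B3–B4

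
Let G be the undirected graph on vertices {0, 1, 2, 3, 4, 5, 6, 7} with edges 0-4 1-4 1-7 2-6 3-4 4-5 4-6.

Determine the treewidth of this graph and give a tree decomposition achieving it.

Treewidth 1.
One such decomposition:
Bags: B1 = {1, 4}  B2 = {4, 5}  B3 = {0, 4}  B4 = {4, 6}  B5 = {3, 4}  B6 = {2, 6}  B7 = {1, 7}
Tree: B1–B2, B2–B3, B1–B4, B1–B5, B4–B6, B1–B7

The largest bag has 2 vertices, giving width 1; this decomposition certifies tw(G) ≤ 1. Since G has at least one edge (e.g. 1–4), it is not an edgeless graph, so tw(G) ≥ 1. Combining the bounds, tw(G) = 1.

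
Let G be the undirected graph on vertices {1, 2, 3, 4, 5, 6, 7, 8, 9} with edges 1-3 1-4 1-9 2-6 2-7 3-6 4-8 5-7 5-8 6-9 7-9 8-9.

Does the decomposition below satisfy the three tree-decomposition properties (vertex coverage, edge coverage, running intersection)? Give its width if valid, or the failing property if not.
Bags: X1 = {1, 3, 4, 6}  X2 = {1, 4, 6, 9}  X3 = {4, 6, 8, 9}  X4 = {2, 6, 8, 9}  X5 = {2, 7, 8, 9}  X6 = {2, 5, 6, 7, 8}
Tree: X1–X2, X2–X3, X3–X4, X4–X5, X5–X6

A tree decomposition must satisfy three properties: every vertex lies in some bag; for every edge, both endpoints lie together in some bag; and for every vertex, the bags containing it form a connected subtree. Here bags containing vertex 6 are not connected in the tree, so the decomposition is invalid.

No — bags containing vertex 6 are not connected in the tree.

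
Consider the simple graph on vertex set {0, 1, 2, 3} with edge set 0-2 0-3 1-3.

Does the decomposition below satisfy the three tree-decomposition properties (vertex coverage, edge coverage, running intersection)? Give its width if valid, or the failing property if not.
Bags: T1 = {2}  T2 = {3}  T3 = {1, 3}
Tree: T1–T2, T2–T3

A tree decomposition must satisfy three properties: every vertex lies in some bag; for every edge, both endpoints lie together in some bag; and for every vertex, the bags containing it form a connected subtree. Here vertex 0 appears in no bag, so the decomposition is invalid.

No — vertex 0 appears in no bag.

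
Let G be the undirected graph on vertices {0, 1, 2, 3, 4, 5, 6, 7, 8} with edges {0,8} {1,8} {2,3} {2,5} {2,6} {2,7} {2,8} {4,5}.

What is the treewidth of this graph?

A width-1 tree decomposition is:
Bags: B1 = {2, 8}  B2 = {0, 8}  B3 = {2, 5}  B4 = {2, 6}  B5 = {2, 3}  B6 = {4, 5}  B7 = {1, 8}  B8 = {2, 7}
Tree: B1–B2, B1–B3, B3–B4, B3–B5, B3–B6, B2–B7, B4–B8
Every bag has size at most 2, so the width is 2 − 1 = 1 and tw(G) ≤ 1. G has an edge, so its treewidth is at least 1. Combining the bounds, tw(G) = 1.

1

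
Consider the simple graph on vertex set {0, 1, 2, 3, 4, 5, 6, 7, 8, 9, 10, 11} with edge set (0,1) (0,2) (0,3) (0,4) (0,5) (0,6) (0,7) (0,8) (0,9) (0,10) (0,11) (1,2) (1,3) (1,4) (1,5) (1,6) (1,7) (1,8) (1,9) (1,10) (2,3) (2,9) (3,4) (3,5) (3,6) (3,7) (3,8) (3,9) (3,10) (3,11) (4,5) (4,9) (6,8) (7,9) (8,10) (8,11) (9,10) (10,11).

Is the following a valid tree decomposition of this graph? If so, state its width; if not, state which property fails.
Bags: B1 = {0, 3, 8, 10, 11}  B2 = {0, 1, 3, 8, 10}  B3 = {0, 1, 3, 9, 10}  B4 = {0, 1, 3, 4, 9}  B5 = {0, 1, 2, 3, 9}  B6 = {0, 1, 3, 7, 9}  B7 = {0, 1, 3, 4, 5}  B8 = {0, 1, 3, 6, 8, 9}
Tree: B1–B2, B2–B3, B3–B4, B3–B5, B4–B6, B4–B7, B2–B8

A tree decomposition must satisfy three properties: every vertex lies in some bag; for every edge, both endpoints lie together in some bag; and for every vertex, the bags containing it form a connected subtree. Here bags containing vertex 9 are not connected in the tree, so the decomposition is invalid.

No — bags containing vertex 9 are not connected in the tree.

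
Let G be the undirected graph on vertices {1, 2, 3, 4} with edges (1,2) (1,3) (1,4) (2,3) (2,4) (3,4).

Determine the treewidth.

A width-3 tree decomposition is:
Bags: B1 = {1, 2, 3, 4}
Tree: (single bag)
With just one bag of size 4, the width is 4 − 1 = 3, so tw(G) ≤ 3. For the lower bound, the 4 vertices {1, 2, 3, 4} are pairwise adjacent, and any tree decomposition puts a clique entirely inside one bag — forcing width ≥ 3. The upper and lower bounds meet at 3, so that is the treewidth.

3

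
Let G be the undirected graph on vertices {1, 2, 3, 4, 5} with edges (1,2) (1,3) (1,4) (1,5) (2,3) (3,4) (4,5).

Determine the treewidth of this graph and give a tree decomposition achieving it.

Treewidth 2.
Bags: B1 = {1, 3, 4}  B2 = {1, 2, 3}  B3 = {1, 4, 5}
Tree: B1–B2, B1–B3

The largest bag has 3 vertices, giving width 2; this decomposition certifies tw(G) ≤ 2. Conversely, {1, 2, 3} is a clique of size 3, and the vertices of any clique must share a bag in every tree decomposition; so some bag has ≥ 3 vertices and tw(G) ≥ 2. Hence tw(G) = 2 exactly.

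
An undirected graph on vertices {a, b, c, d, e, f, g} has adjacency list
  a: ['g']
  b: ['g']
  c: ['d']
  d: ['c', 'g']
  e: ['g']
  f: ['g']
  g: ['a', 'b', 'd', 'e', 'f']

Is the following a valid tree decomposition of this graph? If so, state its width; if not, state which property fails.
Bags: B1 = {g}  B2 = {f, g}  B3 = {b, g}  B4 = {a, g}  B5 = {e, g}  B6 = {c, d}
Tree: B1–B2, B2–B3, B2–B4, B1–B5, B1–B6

A tree decomposition must satisfy three properties: every vertex lies in some bag; for every edge, both endpoints lie together in some bag; and for every vertex, the bags containing it form a connected subtree. Here edge (d,g) lies in no bag, so the decomposition is invalid.

No — edge (d,g) lies in no bag.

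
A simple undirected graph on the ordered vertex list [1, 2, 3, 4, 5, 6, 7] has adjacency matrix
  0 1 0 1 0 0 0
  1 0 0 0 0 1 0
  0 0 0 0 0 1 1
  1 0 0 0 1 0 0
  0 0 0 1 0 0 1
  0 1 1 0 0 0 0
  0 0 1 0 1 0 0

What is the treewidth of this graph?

2

A width-2 tree decomposition is:
Bags: B1 = {1, 2, 4}  B2 = {2, 4, 6}  B3 = {3, 4, 6}  B4 = {3, 4, 7}  B5 = {4, 5, 7}
Tree: B1–B2, B2–B3, B3–B4, B4–B5
The largest bag has 3 vertices, giving width 2; this decomposition certifies tw(G) ≤ 2. For the lower bound, G contains the cycle 4–1–2–6–3–7–5–4, so G is not a forest; only forests have treewidth ≤ 1, hence tw(G) ≥ 2. Hence tw(G) = 2 exactly.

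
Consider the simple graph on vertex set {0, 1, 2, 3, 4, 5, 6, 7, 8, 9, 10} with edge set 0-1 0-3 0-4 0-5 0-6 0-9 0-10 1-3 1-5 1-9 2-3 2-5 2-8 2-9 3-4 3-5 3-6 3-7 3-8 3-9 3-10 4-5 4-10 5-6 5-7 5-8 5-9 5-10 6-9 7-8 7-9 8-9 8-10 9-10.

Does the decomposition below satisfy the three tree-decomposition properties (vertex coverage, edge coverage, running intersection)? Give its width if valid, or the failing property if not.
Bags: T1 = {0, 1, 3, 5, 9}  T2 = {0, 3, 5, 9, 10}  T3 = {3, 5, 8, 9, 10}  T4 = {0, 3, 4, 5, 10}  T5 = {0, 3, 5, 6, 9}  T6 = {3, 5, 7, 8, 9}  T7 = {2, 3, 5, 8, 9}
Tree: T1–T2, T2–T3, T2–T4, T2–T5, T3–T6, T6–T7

Yes; width 4.

Vertex coverage: the bags together contain {0, 1, 2, 3, 4, 5, 6, 7, 8, 9, 10}, the full vertex set. Edge coverage: each edge of G has both endpoints in at least one bag. Running intersection: for every vertex, the bags containing it form a connected subtree. All three properties hold, so this is a valid tree decomposition of width max|bag| − 1 = 4, and hence tw(G) ≤ 4.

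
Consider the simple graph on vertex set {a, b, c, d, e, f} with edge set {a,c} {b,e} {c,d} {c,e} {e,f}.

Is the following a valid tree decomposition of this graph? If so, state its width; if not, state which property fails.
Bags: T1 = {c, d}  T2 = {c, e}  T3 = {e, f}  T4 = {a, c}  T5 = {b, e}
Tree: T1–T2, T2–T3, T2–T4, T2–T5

Yes; width 1.

Every vertex of G appears in some bag (union = {a, b, c, d, e, f}); every edge is covered by a bag; and for each vertex v the set of bags containing v is connected in the bag tree. The decomposition is therefore valid. The largest bag has 2 vertices, so the width is 1.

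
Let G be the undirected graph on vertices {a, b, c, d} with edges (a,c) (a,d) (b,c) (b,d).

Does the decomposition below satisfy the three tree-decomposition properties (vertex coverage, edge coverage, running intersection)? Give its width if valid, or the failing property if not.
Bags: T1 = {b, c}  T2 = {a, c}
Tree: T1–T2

No — vertex d appears in no bag.

A tree decomposition must satisfy three properties: every vertex lies in some bag; for every edge, both endpoints lie together in some bag; and for every vertex, the bags containing it form a connected subtree. Here vertex d appears in no bag, so the decomposition is invalid.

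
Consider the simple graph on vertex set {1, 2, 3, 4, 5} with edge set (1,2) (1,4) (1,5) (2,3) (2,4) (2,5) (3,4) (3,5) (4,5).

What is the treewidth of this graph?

3

A width-3 tree decomposition is:
Bags: B1 = {2, 3, 4, 5}  B2 = {1, 2, 4, 5}
Tree: B1–B2
Every bag has size at most 4, so the width is 4 − 1 = 3 and tw(G) ≤ 3. On the other hand G contains the 4-clique {1, 2, 4, 5}. A clique must lie in a single bag of any decomposition, so no decomposition can have width below 3. The upper and lower bounds meet at 3, so that is the treewidth.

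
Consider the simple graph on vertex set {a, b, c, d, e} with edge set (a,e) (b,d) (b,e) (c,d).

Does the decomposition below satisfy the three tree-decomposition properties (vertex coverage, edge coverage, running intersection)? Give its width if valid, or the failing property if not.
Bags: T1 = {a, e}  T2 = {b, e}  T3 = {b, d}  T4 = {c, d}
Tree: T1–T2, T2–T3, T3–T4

Checking the three conditions: (i) the bags cover all of {a, b, c, d, e}; (ii) for each edge, some bag contains both endpoints; (iii) the bags containing any fixed vertex form a subtree. All hold, so the decomposition is valid with width 2 − 1 = 1.

Yes; width 1.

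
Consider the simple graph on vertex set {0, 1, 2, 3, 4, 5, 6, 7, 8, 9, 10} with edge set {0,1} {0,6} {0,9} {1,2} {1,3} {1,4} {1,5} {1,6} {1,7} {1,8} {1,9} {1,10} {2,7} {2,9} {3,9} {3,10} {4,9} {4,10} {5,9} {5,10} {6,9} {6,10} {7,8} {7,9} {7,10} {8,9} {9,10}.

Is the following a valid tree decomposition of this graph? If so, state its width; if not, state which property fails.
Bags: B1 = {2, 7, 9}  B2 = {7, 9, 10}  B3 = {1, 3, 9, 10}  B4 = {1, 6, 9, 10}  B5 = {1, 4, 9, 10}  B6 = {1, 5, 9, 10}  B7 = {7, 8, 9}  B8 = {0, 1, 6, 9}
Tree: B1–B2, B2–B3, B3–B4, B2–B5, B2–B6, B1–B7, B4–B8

A tree decomposition must satisfy three properties: every vertex lies in some bag; for every edge, both endpoints lie together in some bag; and for every vertex, the bags containing it form a connected subtree. Here edge (1,2) lies in no bag, so the decomposition is invalid.

No — edge (1,2) lies in no bag.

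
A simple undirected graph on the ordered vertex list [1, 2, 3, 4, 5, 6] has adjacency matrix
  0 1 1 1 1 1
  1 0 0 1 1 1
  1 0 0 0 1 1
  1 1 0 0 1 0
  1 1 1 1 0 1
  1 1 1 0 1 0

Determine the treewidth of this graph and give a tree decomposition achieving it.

Each bag holds 4 vertices, so the decomposition has width 3, which upper-bounds the treewidth. For the lower bound, the 4 vertices {1, 2, 4, 5} are pairwise adjacent, and any tree decomposition puts a clique entirely inside one bag — forcing width ≥ 3. Therefore the treewidth is 3.

Treewidth 3.
One such decomposition:
Bags: B1 = {1, 3, 5, 6}  B2 = {1, 2, 5, 6}  B3 = {1, 2, 4, 5}
Tree: B1–B2, B2–B3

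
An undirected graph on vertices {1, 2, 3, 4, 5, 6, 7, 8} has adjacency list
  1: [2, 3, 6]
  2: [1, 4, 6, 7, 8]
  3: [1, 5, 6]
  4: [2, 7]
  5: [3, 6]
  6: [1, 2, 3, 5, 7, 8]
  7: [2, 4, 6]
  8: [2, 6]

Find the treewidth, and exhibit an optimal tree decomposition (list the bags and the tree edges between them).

Treewidth 2.
One such decomposition:
Bags: B1 = {2, 6, 8}  B2 = {2, 6, 7}  B3 = {1, 2, 6}  B4 = {1, 3, 6}  B5 = {2, 4, 7}  B6 = {3, 5, 6}
Tree: B1–B2, B2–B3, B3–B4, B2–B5, B4–B6

Each bag holds 3 vertices, so the decomposition has width 2, which upper-bounds the treewidth. Conversely, {2, 4, 7} is a clique of size 3, and the vertices of any clique must share a bag in every tree decomposition; so some bag has ≥ 3 vertices and tw(G) ≥ 2. Hence tw(G) = 2 exactly.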